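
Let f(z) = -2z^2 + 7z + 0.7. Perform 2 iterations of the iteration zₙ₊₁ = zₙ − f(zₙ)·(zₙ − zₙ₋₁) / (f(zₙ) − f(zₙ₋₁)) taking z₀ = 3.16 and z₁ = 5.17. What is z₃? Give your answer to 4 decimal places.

f(3.16) = 2.848800, f(5.17) = -16.567800
z₂ = 5.170000 − (-16.567800)·(5.170000 − 3.160000) / (-16.567800 − 2.848800) = 5.170000 − (-33.301278)/(-19.416600) = 3.454907
f(3.454907) = 1.011585
z₃ = 3.454907 − 1.011585·(3.454907 − 5.170000) / (1.011585 − (-16.567800)) = 3.454907 − (-1.734963)/(17.579385) = 3.553600

3.5536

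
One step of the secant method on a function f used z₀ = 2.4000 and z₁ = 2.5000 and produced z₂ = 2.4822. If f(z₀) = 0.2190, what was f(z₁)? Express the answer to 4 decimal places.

-0.0474

The secant line through (2.4000, 0.2190) and (2.5000, f(z₁)) crosses zero at z₂ = 2.4822.
So (2.4000, 0.2190), (2.5000, f(z₁)), (2.4822, 0) are collinear:
f(z₁) = 0.2190 · (2.5000 − 2.4822) / (2.4000 − 2.4822) = 0.2190 · (0.017800)/(-0.082200) = -0.047423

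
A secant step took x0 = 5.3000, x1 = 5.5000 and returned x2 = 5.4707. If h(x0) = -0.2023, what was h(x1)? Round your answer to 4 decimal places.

The secant line through (5.3000, -0.2023) and (5.5000, h(x1)) crosses zero at x2 = 5.4707.
So (5.3000, -0.2023), (5.5000, h(x1)), (5.4707, 0) are collinear:
h(x1) = -0.2023 · (5.5000 − 5.4707) / (5.3000 − 5.4707) = -0.2023 · (0.029300)/(-0.170700) = 0.034724

0.0347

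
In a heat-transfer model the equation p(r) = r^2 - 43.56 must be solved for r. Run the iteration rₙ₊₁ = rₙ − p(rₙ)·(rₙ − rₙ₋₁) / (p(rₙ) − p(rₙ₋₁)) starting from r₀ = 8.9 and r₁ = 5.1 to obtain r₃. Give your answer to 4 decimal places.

p(8.9) = 35.650000, p(5.1) = -17.550000
r₂ = 5.100000 − (-17.550000)·(5.100000 − 8.900000) / (-17.550000 − 35.650000) = 5.100000 − (66.690000)/(-53.200000) = 6.353571
p(6.353571) = -3.192130
r₃ = 6.353571 − (-3.192130)·(6.353571 − 5.100000) / (-3.192130 − (-17.550000)) = 6.353571 − (-4.001563)/(14.357870) = 6.632273

6.6323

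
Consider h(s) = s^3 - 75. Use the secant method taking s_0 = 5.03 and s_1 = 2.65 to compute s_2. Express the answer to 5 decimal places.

3.88520

h(5.03) = 52.2635270, h(2.65) = -56.3903750
s_2 = 2.6500000 − (-56.3903750)·(2.6500000 − 5.0300000) / (-56.3903750 − 52.2635270) = 2.6500000 − (134.2090925)/(-108.6539020) = 3.8851981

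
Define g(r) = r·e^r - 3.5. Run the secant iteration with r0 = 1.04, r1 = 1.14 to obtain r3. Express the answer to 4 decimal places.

g(1.04) = -0.557614, g(1.14) = 0.064516
r2 = 1.140000 − 0.064516·(1.140000 − 1.040000) / (0.064516 − (-0.557614)) = 1.140000 − (0.006452)/(0.622130) = 1.129630
g(1.129630) = -0.004348
r3 = 1.129630 − (-0.004348)·(1.129630 − 1.140000) / (-0.004348 − 0.064516) = 1.129630 − (0.000045)/(-0.068864) = 1.130285

1.1303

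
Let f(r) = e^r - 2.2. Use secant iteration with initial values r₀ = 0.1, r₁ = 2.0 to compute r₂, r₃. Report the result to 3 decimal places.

f(0.1) = -1.09483, f(2.0) = 5.18906
r₂ = 2.00000 − 5.18906·(2.00000 − 0.10000) / (5.18906 − (-1.09483)) = 2.00000 − (9.85921)/(6.28389) = 0.43103
f(0.43103) = -0.66115
r₃ = 0.43103 − (-0.66115)·(0.43103 − 2.00000) / (-0.66115 − 5.18906) = 0.43103 − (1.03733)/(-5.85021) = 0.60835

0.431, 0.608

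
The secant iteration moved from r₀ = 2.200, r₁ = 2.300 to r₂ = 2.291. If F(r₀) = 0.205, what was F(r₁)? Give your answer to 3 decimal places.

-0.020

The secant line through (2.200, 0.205) and (2.300, F(r₁)) crosses zero at r₂ = 2.291.
So (2.200, 0.205), (2.300, F(r₁)), (2.291, 0) are collinear:
F(r₁) = 0.205 · (2.300 − 2.291) / (2.200 − 2.291) = 0.205 · (0.00900)/(-0.09100) = -0.02027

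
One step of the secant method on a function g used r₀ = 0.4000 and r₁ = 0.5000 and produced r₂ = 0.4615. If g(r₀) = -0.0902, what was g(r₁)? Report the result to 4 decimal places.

The secant line through (0.4000, -0.0902) and (0.5000, g(r₁)) crosses zero at r₂ = 0.4615.
So (0.4000, -0.0902), (0.5000, g(r₁)), (0.4615, 0) are collinear:
g(r₁) = -0.0902 · (0.5000 − 0.4615) / (0.4000 − 0.4615) = -0.0902 · (0.038500)/(-0.061500) = 0.056467

0.0565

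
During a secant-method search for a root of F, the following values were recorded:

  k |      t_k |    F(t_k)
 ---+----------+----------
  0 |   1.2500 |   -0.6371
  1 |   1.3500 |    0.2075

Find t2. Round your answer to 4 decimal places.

1.3254

t2 = 1.3500 − 0.2075·(1.3500 − 1.2500) / (0.2075 − (-0.6371))
   = 1.3500 − (0.020750)/(0.844600) = 1.325432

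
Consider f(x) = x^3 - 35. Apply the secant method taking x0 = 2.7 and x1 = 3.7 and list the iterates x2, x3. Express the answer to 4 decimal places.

f(2.7) = -15.317000, f(3.7) = 15.653000
x2 = 3.700000 − 15.653000·(3.700000 − 2.700000) / (15.653000 − (-15.317000)) = 3.700000 − (15.653000)/(30.970000) = 3.194575
f(3.194575) = -2.398362
x3 = 3.194575 − (-2.398362)·(3.194575 − 3.700000) / (-2.398362 − 15.653000) = 3.194575 − (1.212191)/(-18.051362) = 3.261728

3.1946, 3.2617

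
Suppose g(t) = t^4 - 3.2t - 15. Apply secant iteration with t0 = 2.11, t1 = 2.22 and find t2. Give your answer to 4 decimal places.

g(2.11) = -1.930806, g(2.22) = 2.185127
t2 = 2.220000 − 2.185127·(2.220000 − 2.110000) / (2.185127 − (-1.930806)) = 2.220000 − (0.240364)/(4.115932) = 2.161602

2.1616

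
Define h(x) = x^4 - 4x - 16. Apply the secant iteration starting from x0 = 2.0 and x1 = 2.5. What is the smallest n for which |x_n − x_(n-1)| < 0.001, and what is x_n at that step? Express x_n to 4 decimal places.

h(2.0) = -8.000000, h(2.5) = 13.062500
x2 = 2.500000 − 13.062500·(0.500000)/(21.062500) = 2.189911;  |Δ| = 0.310089
h(2.189911) = -1.760809
x3 = 2.189911 − (-1.760809)·(-0.310089)/(-14.823309) = 2.226745;  |Δ| = 0.036834
h(2.226745) = -0.321301
x4 = 2.226745 − (-0.321301)·(0.036834)/(1.439507) = 2.234967;  |Δ| = 0.008222
h(2.234967) = 0.010926
x5 = 2.234967 − 0.010926·(0.008222)/(0.332228) = 2.234696;  |Δ| = 0.000270
|x5 − x4| = 0.000270 < 0.001

n = 5, x_n = 2.2347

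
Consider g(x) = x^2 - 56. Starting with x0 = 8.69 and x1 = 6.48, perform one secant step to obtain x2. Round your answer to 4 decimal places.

g(8.69) = 19.516100, g(6.48) = -14.009600
x2 = 6.480000 − (-14.009600)·(6.480000 − 8.690000) / (-14.009600 − 19.516100) = 6.480000 − (30.961216)/(-33.525700) = 7.403507

7.4035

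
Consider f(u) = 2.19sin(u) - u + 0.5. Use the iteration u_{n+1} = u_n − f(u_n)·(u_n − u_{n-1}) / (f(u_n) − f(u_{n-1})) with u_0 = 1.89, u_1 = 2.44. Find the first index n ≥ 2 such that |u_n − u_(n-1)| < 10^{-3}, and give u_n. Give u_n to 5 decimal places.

f(1.89) = 0.6893735, f(2.44) = -0.5264974
u_2 = 2.4400000 − (-0.5264974)·(0.5500000)/(-1.2158709) = 2.2018386;  |Δ| = 0.2381614
f(2.2018386) = 0.0663960
u_3 = 2.2018386 − 0.0663960·(-0.2381614)/(0.5928933) = 2.2285094;  |Δ| = 0.0266708
f(2.2285094) = 0.0046398
u_4 = 2.2285094 − 0.0046398·(0.0266708)/(-0.0617562) = 2.2305132;  |Δ| = 0.0020038
f(2.2305132) = -0.0000501
u_5 = 2.2305132 − (-0.0000501)·(0.0020038)/(-0.0046899) = 2.2304918;  |Δ| = 0.0000214
|u_5 − u_4| = 0.0000214 < 10^{-3}

n = 5, u_n = 2.23049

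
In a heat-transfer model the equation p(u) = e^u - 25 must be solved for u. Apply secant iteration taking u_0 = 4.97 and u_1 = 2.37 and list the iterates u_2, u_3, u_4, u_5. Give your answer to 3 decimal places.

2.649, 3.529, 3.128, 3.205

p(4.97) = 119.02689, p(2.37) = -14.30261
u_2 = 2.37000 − (-14.30261)·(2.37000 − 4.97000) / (-14.30261 − 119.02689) = 2.37000 − (37.18678)/(-133.32950) = 2.64891
p(2.64891) = -10.86140
u_3 = 2.64891 − (-10.86140)·(2.64891 − 2.37000) / (-10.86140 − (-14.30261)) = 2.64891 − (-3.02934)/(3.44121) = 3.52922
p(3.52922) = 9.09740
u_4 = 3.52922 − 9.09740·(3.52922 − 2.64891) / (9.09740 − (-10.86140)) = 3.52922 − (8.00855)/(19.95879) = 3.12797
p(3.12797) = -2.17248
u_5 = 3.12797 − (-2.17248)·(3.12797 − 3.52922) / (-2.17248 − 9.09740) = 3.12797 − (0.87172)/(-11.26988) = 3.20532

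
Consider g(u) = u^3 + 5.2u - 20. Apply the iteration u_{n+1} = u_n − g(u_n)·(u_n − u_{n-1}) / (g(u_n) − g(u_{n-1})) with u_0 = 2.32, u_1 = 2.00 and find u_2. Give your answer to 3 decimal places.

g(2.32) = 4.55117, g(2.00) = -1.60000
u_2 = 2.00000 − (-1.60000)·(2.00000 − 2.32000) / (-1.60000 − 4.55117) = 2.00000 − (0.51200)/(-6.15117) = 2.08324

2.083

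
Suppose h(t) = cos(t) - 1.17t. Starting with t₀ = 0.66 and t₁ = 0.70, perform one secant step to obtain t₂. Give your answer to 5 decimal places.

h(0.66) = 0.0177922, h(0.70) = -0.0541578
t₂ = 0.7000000 − (-0.0541578)·(0.7000000 − 0.6600000) / (-0.0541578 − 0.0177922) = 0.7000000 − (-0.0021663)/(-0.0719500) = 0.6698914

0.66989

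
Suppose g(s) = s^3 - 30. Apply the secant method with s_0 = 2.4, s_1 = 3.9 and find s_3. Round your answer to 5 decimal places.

3.06836

g(2.4) = -16.1760000, g(3.9) = 29.3190000
s_2 = 3.9000000 − 29.3190000·(3.9000000 − 2.4000000) / (29.3190000 − (-16.1760000)) = 3.9000000 − (43.9785000)/(45.4950000) = 2.9333333
g(2.9333333) = -4.7602963
s_3 = 2.9333333 − (-4.7602963)·(2.9333333 − 3.9000000) / (-4.7602963 − 29.3190000) = 2.9333333 − (4.6016198)/(-34.0792963) = 3.0683602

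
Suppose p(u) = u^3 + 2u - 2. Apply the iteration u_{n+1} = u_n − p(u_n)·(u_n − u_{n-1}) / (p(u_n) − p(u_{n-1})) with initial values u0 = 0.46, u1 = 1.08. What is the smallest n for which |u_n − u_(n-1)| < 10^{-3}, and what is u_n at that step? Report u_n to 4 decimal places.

p(0.46) = -0.982664, p(1.08) = 1.419712
u2 = 1.080000 − 1.419712·(0.620000)/(2.402376) = 0.713604;  |Δ| = 0.366396
p(0.713604) = -0.209404
u3 = 0.713604 − (-0.209404)·(-0.366396)/(-1.629116) = 0.760700;  |Δ| = 0.047096
p(0.760700) = -0.038411
u4 = 0.760700 − (-0.038411)·(0.047096)/(0.170993) = 0.771279;  |Δ| = 0.010579
p(0.771279) = 0.001370
u5 = 0.771279 − 0.001370·(0.010579)/(0.039781) = 0.770915;  |Δ| = 0.000364
|u5 − u4| = 0.000364 < 10^{-3}

n = 5, u_n = 0.7709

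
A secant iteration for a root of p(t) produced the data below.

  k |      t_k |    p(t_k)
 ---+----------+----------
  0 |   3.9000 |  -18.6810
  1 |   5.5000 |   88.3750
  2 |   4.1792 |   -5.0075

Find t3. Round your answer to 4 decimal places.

4.2500

t3 = 4.1792 − (-5.0075)·(4.1792 − 5.5000) / (-5.0075 − 88.3750)
   = 4.1792 − (6.613906)/(-93.382500) = 4.250026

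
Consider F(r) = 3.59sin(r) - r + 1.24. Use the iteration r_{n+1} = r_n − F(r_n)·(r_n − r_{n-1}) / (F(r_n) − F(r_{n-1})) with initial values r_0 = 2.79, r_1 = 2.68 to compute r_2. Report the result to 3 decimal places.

F(2.79) = -0.31363, F(2.68) = 0.15889
r_2 = 2.68000 − 0.15889·(2.68000 − 2.79000) / (0.15889 − (-0.31363)) = 2.68000 − (-0.01748)/(0.47252) = 2.71699

2.717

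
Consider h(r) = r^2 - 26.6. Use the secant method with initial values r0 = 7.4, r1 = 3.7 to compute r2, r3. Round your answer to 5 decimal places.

4.86306, 5.20764

h(7.4) = 28.1600000, h(3.7) = -12.9100000
r2 = 3.7000000 − (-12.9100000)·(3.7000000 − 7.4000000) / (-12.9100000 − 28.1600000) = 3.7000000 − (47.7670000)/(-41.0700000) = 4.8630631
h(4.8630631) = -2.9506176
r3 = 4.8630631 − (-2.9506176)·(4.8630631 − 3.7000000) / (-2.9506176 − (-12.9100000)) = 4.8630631 − (-3.4317544)/(9.9593824) = 5.2076381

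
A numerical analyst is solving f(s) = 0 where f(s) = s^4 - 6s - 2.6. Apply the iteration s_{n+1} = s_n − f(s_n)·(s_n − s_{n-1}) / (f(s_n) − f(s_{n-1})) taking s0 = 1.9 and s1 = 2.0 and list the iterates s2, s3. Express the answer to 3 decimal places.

1.941, 1.943

f(1.9) = -0.96790, f(2.0) = 1.40000
s2 = 2.00000 − 1.40000·(2.00000 − 1.90000) / (1.40000 − (-0.96790)) = 2.00000 − (0.14000)/(2.36790) = 1.94088
f(1.94088) = -0.05497
s3 = 1.94088 − (-0.05497)·(1.94088 − 2.00000) / (-0.05497 − 1.40000) = 1.94088 − (0.00325)/(-1.45497) = 1.94311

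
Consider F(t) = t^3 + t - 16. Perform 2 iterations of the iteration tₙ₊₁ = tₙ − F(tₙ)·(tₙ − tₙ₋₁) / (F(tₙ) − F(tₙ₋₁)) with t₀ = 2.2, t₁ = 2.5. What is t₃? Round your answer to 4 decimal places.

F(2.2) = -3.152000, F(2.5) = 2.125000
t₂ = 2.500000 − 2.125000·(2.500000 − 2.200000) / (2.125000 − (-3.152000)) = 2.500000 − (0.637500)/(5.277000) = 2.379193
F(2.379193) = -0.153249
t₃ = 2.379193 − (-0.153249)·(2.379193 − 2.500000) / (-0.153249 − 2.125000) = 2.379193 − (0.018514)/(-2.278249) = 2.387319

2.3873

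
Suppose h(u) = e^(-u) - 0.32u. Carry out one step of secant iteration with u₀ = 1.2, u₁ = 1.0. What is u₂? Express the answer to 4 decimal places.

1.0733

h(1.2) = -0.082806, h(1.0) = 0.047879
u₂ = 1.000000 − 0.047879·(1.000000 − 1.200000) / (0.047879 − (-0.082806)) = 1.000000 − (-0.009576)/(0.130685) = 1.073274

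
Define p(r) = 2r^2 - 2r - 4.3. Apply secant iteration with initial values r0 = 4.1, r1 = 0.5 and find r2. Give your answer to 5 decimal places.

p(4.1) = 21.1200000, p(0.5) = -4.8000000
r2 = 0.5000000 − (-4.8000000)·(0.5000000 − 4.1000000) / (-4.8000000 − 21.1200000) = 0.5000000 − (17.2800000)/(-25.9200000) = 1.1666667

1.16667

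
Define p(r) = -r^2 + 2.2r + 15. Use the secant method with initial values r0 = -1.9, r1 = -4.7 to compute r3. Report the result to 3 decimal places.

-2.888

p(-1.9) = 7.21000, p(-4.7) = -17.43000
r2 = -4.70000 − (-17.43000)·(-4.70000 − (-1.90000)) / (-17.43000 − 7.21000) = -4.70000 − (48.80400)/(-24.64000) = -2.71932
p(-2.71932) = 1.62281
r3 = -2.71932 − 1.62281·(-2.71932 − (-4.70000)) / (1.62281 − (-17.43000)) = -2.71932 − (3.21427)/(19.05281) = -2.88802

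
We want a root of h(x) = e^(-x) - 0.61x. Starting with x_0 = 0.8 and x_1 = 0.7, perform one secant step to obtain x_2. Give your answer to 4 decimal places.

0.7643

h(0.8) = -0.038671, h(0.7) = 0.069585
x_2 = 0.700000 − 0.069585·(0.700000 − 0.800000) / (0.069585 − (-0.038671)) = 0.700000 − (-0.006959)/(0.108256) = 0.764278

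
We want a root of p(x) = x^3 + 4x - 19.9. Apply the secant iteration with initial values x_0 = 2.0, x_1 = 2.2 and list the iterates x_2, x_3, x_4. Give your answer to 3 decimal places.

p(2.0) = -3.90000, p(2.2) = -0.45200
x_2 = 2.20000 − (-0.45200)·(2.20000 − 2.00000) / (-0.45200 − (-3.90000)) = 2.20000 − (-0.09040)/(3.44800) = 2.22622
p(2.22622) = 0.03811
x_3 = 2.22622 − 0.03811·(2.22622 − 2.20000) / (0.03811 − (-0.45200)) = 2.22622 − (0.00100)/(0.49011) = 2.22418
p(2.22418) = -0.00033
x_4 = 2.22418 − (-0.00033)·(2.22418 − 2.22622) / (-0.00033 − 0.03811) = 2.22418 − (0.00000)/(-0.03844) = 2.22420

2.226, 2.224, 2.224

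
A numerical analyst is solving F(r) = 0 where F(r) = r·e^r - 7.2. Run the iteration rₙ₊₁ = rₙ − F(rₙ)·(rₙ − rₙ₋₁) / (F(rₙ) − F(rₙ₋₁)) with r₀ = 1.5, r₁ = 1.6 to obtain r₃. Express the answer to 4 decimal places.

F(1.5) = -0.477466, F(1.6) = 0.724852
r₂ = 1.600000 − 0.724852·(1.600000 − 1.500000) / (0.724852 − (-0.477466)) = 1.600000 − (0.072485)/(1.202318) = 1.539712
F(1.539712) = -0.019941
r₃ = 1.539712 − (-0.019941)·(1.539712 − 1.600000) / (-0.019941 − 0.724852) = 1.539712 − (0.001202)/(-0.744793) = 1.541326

1.5413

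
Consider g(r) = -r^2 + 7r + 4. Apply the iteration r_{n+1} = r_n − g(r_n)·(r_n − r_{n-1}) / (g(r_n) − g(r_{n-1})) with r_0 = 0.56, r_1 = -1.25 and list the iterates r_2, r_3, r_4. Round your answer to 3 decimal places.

g(0.56) = 7.60640, g(-1.25) = -6.31250
r_2 = -1.25000 − (-6.31250)·(-1.25000 − 0.56000) / (-6.31250 − 7.60640) = -1.25000 − (11.42563)/(-13.91890) = -0.42913
g(-0.42913) = 0.81195
r_3 = -0.42913 − 0.81195·(-0.42913 − (-1.25000)) / (0.81195 − (-6.31250)) = -0.42913 − (0.66650)/(7.12445) = -0.52268
g(-0.52268) = 0.06804
r_4 = -0.52268 − 0.06804·(-0.52268 − (-0.42913)) / (0.06804 − 0.81195) = -0.52268 − (-0.00637)/(-0.74391) = -0.53124

-0.429, -0.523, -0.531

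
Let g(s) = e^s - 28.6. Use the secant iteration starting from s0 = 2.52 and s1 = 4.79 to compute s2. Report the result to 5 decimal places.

g(2.52) = -16.1714033, g(4.79) = 91.7013687
s2 = 4.7900000 − 91.7013687·(4.7900000 − 2.5200000) / (91.7013687 − (-16.1714033)) = 4.7900000 − (208.1621069)/(107.8727720) = 2.8602998

2.86030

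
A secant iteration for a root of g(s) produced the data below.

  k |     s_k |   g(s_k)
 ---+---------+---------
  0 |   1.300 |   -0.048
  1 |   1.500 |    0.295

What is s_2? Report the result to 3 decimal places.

s_2 = 1.500 − 0.295·(1.500 − 1.300) / (0.295 − (-0.048))
   = 1.500 − (0.05900)/(0.34300) = 1.32799

1.328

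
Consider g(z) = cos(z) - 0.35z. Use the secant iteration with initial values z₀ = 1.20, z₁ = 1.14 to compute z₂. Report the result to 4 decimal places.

g(1.20) = -0.057642, g(1.14) = 0.018595
z₂ = 1.140000 − 0.018595·(1.140000 − 1.200000) / (0.018595 − (-0.057642)) = 1.140000 − (-0.001116)/(0.076237) = 1.154634

1.1546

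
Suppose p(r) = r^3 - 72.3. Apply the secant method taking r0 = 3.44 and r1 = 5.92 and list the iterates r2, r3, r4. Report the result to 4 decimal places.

3.9098, 4.0804, 4.1715

p(3.44) = -31.592416, p(5.92) = 135.174688
r2 = 5.920000 − 135.174688·(5.920000 − 3.440000) / (135.174688 − (-31.592416)) = 5.920000 − (335.233226)/(166.767104) = 3.909812
p(3.909812) = -12.532150
r3 = 3.909812 − (-12.532150)·(3.909812 − 5.920000) / (-12.532150 − 135.174688) = 3.909812 − (25.191977)/(-147.706838) = 4.080366
p(4.080366) = -4.364412
r4 = 4.080366 − (-4.364412)·(4.080366 − 3.909812) / (-4.364412 − (-12.532150)) = 4.080366 − (-0.744368)/(8.167737) = 4.171501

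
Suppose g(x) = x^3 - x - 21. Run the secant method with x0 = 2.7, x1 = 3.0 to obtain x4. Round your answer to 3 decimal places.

g(2.7) = -4.01700, g(3.0) = 3.00000
x2 = 3.00000 − 3.00000·(3.00000 − 2.70000) / (3.00000 − (-4.01700)) = 3.00000 − (0.90000)/(7.01700) = 2.87174
g(2.87174) = -0.18881
x3 = 2.87174 − (-0.18881)·(2.87174 − 3.00000) / (-0.18881 − 3.00000) = 2.87174 − (0.02422)/(-3.18881) = 2.87933
g(2.87933) = -0.00802
x4 = 2.87933 − (-0.00802)·(2.87933 − 2.87174) / (-0.00802 − (-0.18881)) = 2.87933 − (-0.00006)/(0.18079) = 2.87967

2.880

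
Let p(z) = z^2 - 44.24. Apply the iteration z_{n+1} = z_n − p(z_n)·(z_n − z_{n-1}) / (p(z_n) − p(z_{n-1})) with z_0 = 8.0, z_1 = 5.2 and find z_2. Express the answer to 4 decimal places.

p(8.0) = 19.760000, p(5.2) = -17.200000
z_2 = 5.200000 − (-17.200000)·(5.200000 − 8.000000) / (-17.200000 − 19.760000) = 5.200000 − (48.160000)/(-36.960000) = 6.503030

6.5030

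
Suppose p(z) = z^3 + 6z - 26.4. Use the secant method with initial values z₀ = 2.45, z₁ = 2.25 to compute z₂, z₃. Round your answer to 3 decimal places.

p(2.45) = 3.00613, p(2.25) = -1.50937
z₂ = 2.25000 − (-1.50937)·(2.25000 − 2.45000) / (-1.50937 − 3.00613) = 2.25000 − (0.30188)/(-4.51550) = 2.31685
p(2.31685) = -0.06246
z₃ = 2.31685 − (-0.06246)·(2.31685 − 2.25000) / (-0.06246 − (-1.50937)) = 2.31685 − (-0.00418)/(1.44692) = 2.31974

2.317, 2.320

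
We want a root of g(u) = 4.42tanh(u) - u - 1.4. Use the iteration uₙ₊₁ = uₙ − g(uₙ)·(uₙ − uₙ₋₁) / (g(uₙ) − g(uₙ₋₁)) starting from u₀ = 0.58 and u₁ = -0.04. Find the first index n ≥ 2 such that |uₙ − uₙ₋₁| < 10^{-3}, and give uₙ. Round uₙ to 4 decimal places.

n = 5, uₙ = 0.4444

g(0.58) = 0.330181, g(-0.04) = -1.536706
u₂ = -0.040000 − (-1.536706)·(-0.620000)/(-1.866887) = 0.470346;  |Δ| = 0.510346
g(0.470346) = 0.067729
u₃ = 0.470346 − 0.067729·(0.510346)/(1.604435) = 0.448802;  |Δ| = 0.021544
g(0.448802) = 0.011637
u₄ = 0.448802 − 0.011637·(-0.021544)/(-0.056093) = 0.444333;  |Δ| = 0.004469
g(0.444333) = -0.000179
u₅ = 0.444333 − (-0.000179)·(-0.004469)/(-0.011816) = 0.444400;  |Δ| = 0.000068
|u₅ − u₄| = 0.000068 < 10^{-3}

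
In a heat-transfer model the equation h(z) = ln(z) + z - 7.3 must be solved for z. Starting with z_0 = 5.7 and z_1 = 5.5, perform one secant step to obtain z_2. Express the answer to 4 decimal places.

5.5808

h(5.7) = 0.140466, h(5.5) = -0.095252
z_2 = 5.500000 − (-0.095252)·(5.500000 − 5.700000) / (-0.095252 − 0.140466) = 5.500000 − (0.019050)/(-0.235718) = 5.580818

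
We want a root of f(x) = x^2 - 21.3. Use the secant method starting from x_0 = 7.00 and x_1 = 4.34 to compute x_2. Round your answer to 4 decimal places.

4.5573

f(7.00) = 27.700000, f(4.34) = -2.464400
x_2 = 4.340000 − (-2.464400)·(4.340000 − 7.000000) / (-2.464400 − 27.700000) = 4.340000 − (6.555304)/(-30.164400) = 4.557319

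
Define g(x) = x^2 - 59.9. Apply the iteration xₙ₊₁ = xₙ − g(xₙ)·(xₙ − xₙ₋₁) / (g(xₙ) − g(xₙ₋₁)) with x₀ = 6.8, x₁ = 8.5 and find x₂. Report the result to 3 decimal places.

g(6.8) = -13.66000, g(8.5) = 12.35000
x₂ = 8.50000 − 12.35000·(8.50000 − 6.80000) / (12.35000 − (-13.66000)) = 8.50000 − (20.99500)/(26.01000) = 7.69281

7.693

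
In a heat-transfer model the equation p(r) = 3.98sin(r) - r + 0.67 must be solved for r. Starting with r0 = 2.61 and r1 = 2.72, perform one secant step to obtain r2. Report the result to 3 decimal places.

p(2.61) = 0.07749, p(2.72) = -0.42133
r2 = 2.72000 − (-0.42133)·(2.72000 − 2.61000) / (-0.42133 − 0.07749) = 2.72000 − (-0.04635)/(-0.49882) = 2.62709

2.627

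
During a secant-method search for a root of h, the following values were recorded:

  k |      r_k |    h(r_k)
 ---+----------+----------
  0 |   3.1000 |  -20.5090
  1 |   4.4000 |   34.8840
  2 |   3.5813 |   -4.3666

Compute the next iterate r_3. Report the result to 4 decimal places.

3.6724

r_3 = 3.5813 − (-4.3666)·(3.5813 − 4.4000) / (-4.3666 − 34.8840)
   = 3.5813 − (3.574935)/(-39.250600) = 3.672380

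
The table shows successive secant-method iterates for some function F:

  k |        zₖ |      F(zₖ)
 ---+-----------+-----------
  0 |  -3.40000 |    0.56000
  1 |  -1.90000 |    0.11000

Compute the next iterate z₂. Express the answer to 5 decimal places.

z₂ = -1.90000 − 0.11000·(-1.90000 − (-3.40000)) / (0.11000 − 0.56000)
   = -1.90000 − (0.1650000)/(-0.4500000) = -1.5333333

-1.53333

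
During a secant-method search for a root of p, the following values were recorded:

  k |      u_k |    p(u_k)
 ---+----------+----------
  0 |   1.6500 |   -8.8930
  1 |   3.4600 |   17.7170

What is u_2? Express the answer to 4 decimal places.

u_2 = 3.4600 − 17.7170·(3.4600 − 1.6500) / (17.7170 − (-8.8930))
   = 3.4600 − (32.067770)/(26.610000) = 2.254898

2.2549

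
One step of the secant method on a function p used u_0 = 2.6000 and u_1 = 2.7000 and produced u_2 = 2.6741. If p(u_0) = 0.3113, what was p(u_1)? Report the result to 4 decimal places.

The secant line through (2.6000, 0.3113) and (2.7000, p(u_1)) crosses zero at u_2 = 2.6741.
So (2.6000, 0.3113), (2.7000, p(u_1)), (2.6741, 0) are collinear:
p(u_1) = 0.3113 · (2.7000 − 2.6741) / (2.6000 − 2.6741) = 0.3113 · (0.025900)/(-0.074100) = -0.108808

-0.1088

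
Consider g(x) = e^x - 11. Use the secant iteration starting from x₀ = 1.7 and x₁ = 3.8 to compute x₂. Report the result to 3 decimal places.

g(1.7) = -5.52605, g(3.8) = 33.70118
x₂ = 3.80000 − 33.70118·(3.80000 − 1.70000) / (33.70118 − (-5.52605)) = 3.80000 − (70.77249)/(39.22724) = 1.99583

1.996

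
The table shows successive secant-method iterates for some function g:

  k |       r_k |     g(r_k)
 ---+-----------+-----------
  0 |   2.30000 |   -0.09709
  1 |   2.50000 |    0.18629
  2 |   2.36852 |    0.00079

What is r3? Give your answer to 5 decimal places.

2.36796

r3 = 2.36852 − 0.00079·(2.36852 − 2.50000) / (0.00079 − 0.18629)
   = 2.36852 − (-0.0001039)/(-0.1855000) = 2.3679601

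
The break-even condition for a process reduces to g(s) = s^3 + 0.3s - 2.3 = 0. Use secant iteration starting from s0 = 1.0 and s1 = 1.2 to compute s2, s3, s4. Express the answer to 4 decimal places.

g(1.0) = -1.000000, g(1.2) = -0.212000
s2 = 1.200000 − (-0.212000)·(1.200000 − 1.000000) / (-0.212000 − (-1.000000)) = 1.200000 − (-0.042400)/(0.788000) = 1.253807
g(1.253807) = 0.047167
s3 = 1.253807 − 0.047167·(1.253807 − 1.200000) / (0.047167 − (-0.212000)) = 1.253807 − (0.002538)/(0.259167) = 1.244014
g(1.244014) = -0.001594
s4 = 1.244014 − (-0.001594)·(1.244014 − 1.253807) / (-0.001594 − 0.047167) = 1.244014 − (0.000016)/(-0.048761) = 1.244335

1.2538, 1.2440, 1.2443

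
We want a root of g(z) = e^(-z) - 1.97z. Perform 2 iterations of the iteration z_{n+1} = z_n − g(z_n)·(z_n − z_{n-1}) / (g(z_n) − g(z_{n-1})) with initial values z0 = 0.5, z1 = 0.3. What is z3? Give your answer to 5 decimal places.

0.35569

g(0.5) = -0.3784693, g(0.3) = 0.1498182
z2 = 0.3000000 − 0.1498182·(0.3000000 − 0.5000000) / (0.1498182 − (-0.3784693)) = 0.3000000 − (-0.0299636)/(0.5282876) = 0.3567184
g(0.3567184) = -0.0027658
z3 = 0.3567184 − (-0.0027658)·(0.3567184 − 0.3000000) / (-0.0027658 − 0.1498182) = 0.3567184 − (-0.0001569)/(-0.1525840) = 0.3556903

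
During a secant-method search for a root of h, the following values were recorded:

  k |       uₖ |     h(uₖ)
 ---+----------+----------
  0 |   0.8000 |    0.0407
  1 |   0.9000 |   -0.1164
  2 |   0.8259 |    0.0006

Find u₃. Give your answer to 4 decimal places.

u₃ = 0.8259 − 0.0006·(0.8259 − 0.9000) / (0.0006 − (-0.1164))
   = 0.8259 − (-0.000044)/(0.117000) = 0.826280

0.8263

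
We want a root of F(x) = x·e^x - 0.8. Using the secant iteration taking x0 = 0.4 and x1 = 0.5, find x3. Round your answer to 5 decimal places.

0.49006

F(0.4) = -0.2032701, F(0.5) = 0.0243606
x2 = 0.5000000 − 0.0243606·(0.5000000 − 0.4000000) / (0.0243606 − (-0.2032701)) = 0.5000000 − (0.0024361)/(0.2276308) = 0.4892982
F(0.4892982) = -0.0018710
x3 = 0.4892982 − (-0.0018710)·(0.4892982 − 0.5000000) / (-0.0018710 − 0.0243606) = 0.4892982 − (0.0000200)/(-0.0262316) = 0.4900615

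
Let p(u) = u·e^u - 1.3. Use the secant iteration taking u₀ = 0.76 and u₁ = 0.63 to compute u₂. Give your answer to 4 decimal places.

p(0.76) = 0.325090, p(0.63) = -0.117105
u₂ = 0.630000 − (-0.117105)·(0.630000 − 0.760000) / (-0.117105 − 0.325090) = 0.630000 − (0.015224)/(-0.442195) = 0.664428

0.6644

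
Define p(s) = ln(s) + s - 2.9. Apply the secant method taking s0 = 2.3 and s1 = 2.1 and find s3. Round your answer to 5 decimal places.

p(2.3) = 0.2329091, p(2.1) = -0.0580627
s2 = 2.1000000 − (-0.0580627)·(2.1000000 − 2.3000000) / (-0.0580627 − 0.2329091) = 2.1000000 − (0.0116125)/(-0.2909718) = 2.1399095
p(2.1399095) = 0.0006730
s3 = 2.1399095 − 0.0006730·(2.1399095 − 2.1000000) / (0.0006730 − (-0.0580627)) = 2.1399095 − (0.0000269)/(0.0587357) = 2.1394522

2.13945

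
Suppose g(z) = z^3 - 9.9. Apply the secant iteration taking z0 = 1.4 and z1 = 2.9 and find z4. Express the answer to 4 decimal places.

2.1570

g(1.4) = -7.156000, g(2.9) = 14.489000
z2 = 2.900000 − 14.489000·(2.900000 − 1.400000) / (14.489000 − (-7.156000)) = 2.900000 − (21.733500)/(21.645000) = 1.895911
g(1.895911) = -3.085185
z3 = 1.895911 − (-3.085185)·(1.895911 − 2.900000) / (-3.085185 − 14.489000) = 1.895911 − (3.097800)/(-17.574185) = 2.072181
g(2.072181) = -1.002189
z4 = 2.072181 − (-1.002189)·(2.072181 − 1.895911) / (-1.002189 − (-3.085185)) = 2.072181 − (-0.176656)/(2.082997) = 2.156990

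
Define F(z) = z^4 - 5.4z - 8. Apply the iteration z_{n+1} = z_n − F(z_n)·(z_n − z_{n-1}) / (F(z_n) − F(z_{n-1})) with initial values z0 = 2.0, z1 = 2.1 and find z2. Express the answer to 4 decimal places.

F(2.0) = -2.800000, F(2.1) = 0.108100
z2 = 2.100000 − 0.108100·(2.100000 − 2.000000) / (0.108100 − (-2.800000)) = 2.100000 − (0.010810)/(2.908100) = 2.096283

2.0963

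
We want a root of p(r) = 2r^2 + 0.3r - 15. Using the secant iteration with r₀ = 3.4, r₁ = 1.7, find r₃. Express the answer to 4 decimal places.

2.6944

p(3.4) = 9.140000, p(1.7) = -8.710000
r₂ = 1.700000 − (-8.710000)·(1.700000 − 3.400000) / (-8.710000 − 9.140000) = 1.700000 − (14.807000)/(-17.850000) = 2.529524
p(2.529524) = -1.444161
r₃ = 2.529524 − (-1.444161)·(2.529524 − 1.700000) / (-1.444161 − (-8.710000)) = 2.529524 − (-1.197966)/(7.265839) = 2.694400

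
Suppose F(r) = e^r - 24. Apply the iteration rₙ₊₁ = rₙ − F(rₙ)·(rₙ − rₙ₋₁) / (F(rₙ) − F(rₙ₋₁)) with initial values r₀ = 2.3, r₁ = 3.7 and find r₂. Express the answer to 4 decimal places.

2.9444

F(2.3) = -14.025818, F(3.7) = 16.447304
r₂ = 3.700000 − 16.447304·(3.700000 − 2.300000) / (16.447304 − (-14.025818)) = 3.700000 − (23.026226)/(30.473122) = 2.944376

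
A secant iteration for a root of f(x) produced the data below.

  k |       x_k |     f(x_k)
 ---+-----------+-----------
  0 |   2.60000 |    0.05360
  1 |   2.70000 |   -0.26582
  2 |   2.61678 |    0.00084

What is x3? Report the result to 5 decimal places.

x3 = 2.61678 − 0.00084·(2.61678 − 2.70000) / (0.00084 − (-0.26582))
   = 2.61678 − (-0.0000699)/(0.2666600) = 2.6170421

2.61704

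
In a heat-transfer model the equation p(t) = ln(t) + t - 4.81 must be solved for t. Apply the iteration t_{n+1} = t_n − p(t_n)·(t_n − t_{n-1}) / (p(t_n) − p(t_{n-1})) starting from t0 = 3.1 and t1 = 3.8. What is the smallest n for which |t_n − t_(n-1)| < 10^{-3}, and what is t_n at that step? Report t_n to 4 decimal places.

n = 4, t_n = 3.5446

p(3.1) = -0.578598, p(3.8) = 0.325001
t2 = 3.800000 − 0.325001·(0.700000)/(0.903599) = 3.548228;  |Δ| = 0.251772
p(3.548228) = 0.004677
t3 = 3.548228 − 0.004677·(-0.251772)/(-0.320325) = 3.544552;  |Δ| = 0.003676
p(3.544552) = -0.000036
t4 = 3.544552 − (-0.000036)·(-0.003676)/(-0.004712) = 3.544580;  |Δ| = 0.000028
|t4 − t3| = 0.000028 < 10^{-3}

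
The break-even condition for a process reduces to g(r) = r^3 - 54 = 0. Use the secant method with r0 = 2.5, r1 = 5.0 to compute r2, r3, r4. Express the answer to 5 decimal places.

g(2.5) = -38.3750000, g(5.0) = 71.0000000
r2 = 5.0000000 − 71.0000000·(5.0000000 − 2.5000000) / (71.0000000 − (-38.3750000)) = 5.0000000 − (177.5000000)/(109.3750000) = 3.3771429
g(3.3771429) = -15.4833687
r3 = 3.3771429 − (-15.4833687)·(3.3771429 − 5.0000000) / (-15.4833687 − 71.0000000) = 3.3771429 − (25.1272955)/(-86.4833687) = 3.6676877
g(3.6676877) = -4.6625112
r4 = 3.6676877 − (-4.6625112)·(3.6676877 − 3.3771429) / (-4.6625112 − (-15.4833687)) = 3.6676877 − (-1.3546685)/(10.8208575) = 3.7928782

3.37714, 3.66769, 3.79288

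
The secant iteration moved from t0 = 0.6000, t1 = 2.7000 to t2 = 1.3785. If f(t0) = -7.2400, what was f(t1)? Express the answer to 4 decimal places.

The secant line through (0.6000, -7.2400) and (2.7000, f(t1)) crosses zero at t2 = 1.3785.
So (0.6000, -7.2400), (2.7000, f(t1)), (1.3785, 0) are collinear:
f(t1) = -7.2400 · (2.7000 − 1.3785) / (0.6000 − 1.3785) = -7.2400 · (1.321500)/(-0.778500) = 12.289865

12.2899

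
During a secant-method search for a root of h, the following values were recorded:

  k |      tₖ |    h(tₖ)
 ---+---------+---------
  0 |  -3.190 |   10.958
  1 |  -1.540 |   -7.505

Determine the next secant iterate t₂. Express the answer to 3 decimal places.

t₂ = -1.540 − (-7.505)·(-1.540 − (-3.190)) / (-7.505 − 10.958)
   = -1.540 − (-12.38325)/(-18.46300) = -2.21071

-2.211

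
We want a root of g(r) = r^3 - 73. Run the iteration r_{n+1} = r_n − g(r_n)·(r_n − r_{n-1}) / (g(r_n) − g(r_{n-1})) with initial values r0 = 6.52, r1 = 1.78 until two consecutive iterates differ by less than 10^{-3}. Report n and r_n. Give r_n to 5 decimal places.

g(6.52) = 204.1678080, g(1.78) = -67.3602480
r2 = 1.7800000 − (-67.3602480)·(-4.7400000)/(-271.5280560) = 2.9558917;  |Δ| = 1.1758917
g(2.9558917) = -47.1735012
r3 = 2.9558917 − (-47.1735012)·(1.1758917)/(20.1867468) = 5.7037800;  |Δ| = 2.7478884
g(5.7037800) = 112.5616817
r4 = 5.7037800 − 112.5616817·(2.7478884)/(159.7351829) = 3.7674068;  |Δ| = 1.9363732
g(3.7674068) = -19.5278631
r5 = 3.7674068 − (-19.5278631)·(-1.9363732)/(-132.0895448) = 4.0536764;  |Δ| = 0.2862697
g(4.0536764) = -6.3888021
r6 = 4.0536764 − (-6.3888021)·(0.2862697)/(13.1390610) = 4.1928736;  |Δ| = 0.1391972
g(4.1928736) = 0.7115121
r7 = 4.1928736 − 0.7115121·(0.1391972)/(7.1003141) = 4.1789249;  |Δ| = 0.0139487
g(4.1789249) = -0.0217080
r8 = 4.1789249 − (-0.0217080)·(-0.0139487)/(-0.7332201) = 4.1793379;  |Δ| = 0.0004130
|r8 − r7| = 0.0004130 < 10^{-3}

n = 8, r_n = 4.17934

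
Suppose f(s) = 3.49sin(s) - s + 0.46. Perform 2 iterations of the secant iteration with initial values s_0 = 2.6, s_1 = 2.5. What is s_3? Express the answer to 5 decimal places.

f(2.6) = -0.3409002, f(2.5) = 0.0486678
s_2 = 2.5000000 − 0.0486678·(2.5000000 − 2.6000000) / (0.0486678 − (-0.3409002)) = 2.5000000 − (-0.0048668)/(0.3895680) = 2.5124928
f(2.5124928) = 0.0010833
s_3 = 2.5124928 − 0.0010833·(2.5124928 − 2.5000000) / (0.0010833 − 0.0486678) = 2.5124928 − (0.0000135)/(-0.0475845) = 2.5127772

2.51278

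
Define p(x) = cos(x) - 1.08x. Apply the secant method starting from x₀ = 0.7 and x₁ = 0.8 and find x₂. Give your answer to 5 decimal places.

0.70502

p(0.7) = 0.0088422, p(0.8) = -0.1672933
x₂ = 0.8000000 − (-0.1672933)·(0.8000000 − 0.7000000) / (-0.1672933 − 0.0088422) = 0.8000000 − (-0.0167293)/(-0.1761355) = 0.7050201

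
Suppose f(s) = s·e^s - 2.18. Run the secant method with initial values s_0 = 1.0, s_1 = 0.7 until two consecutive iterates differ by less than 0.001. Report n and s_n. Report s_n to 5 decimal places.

n = 5, s_n = 0.89276

f(1.0) = 0.5382818, f(0.7) = -0.7703731
s_2 = 0.7000000 − (-0.7703731)·(-0.3000000)/(-1.3086549) = 0.8766027;  |Δ| = 0.1766027
f(0.8766027) = -0.0737667
s_3 = 0.8766027 − (-0.0737667)·(0.1766027)/(0.6966064) = 0.8953039;  |Δ| = 0.0187012
f(0.8953039) = 0.0117752
s_4 = 0.8953039 − 0.0117752·(0.0187012)/(0.0855419) = 0.8927296;  |Δ| = 0.0025743
f(0.8927296) = -0.0001457
s_5 = 0.8927296 − (-0.0001457)·(-0.0025743)/(-0.0119209) = 0.8927611;  |Δ| = 0.0000315
|s_5 − s_4| = 0.0000315 < 0.001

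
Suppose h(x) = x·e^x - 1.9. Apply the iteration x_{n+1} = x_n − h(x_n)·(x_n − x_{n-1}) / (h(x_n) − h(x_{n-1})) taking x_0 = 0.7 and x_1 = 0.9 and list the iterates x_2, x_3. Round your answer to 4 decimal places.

h(0.7) = -0.490373, h(0.9) = 0.313643
x_2 = 0.900000 − 0.313643·(0.900000 − 0.700000) / (0.313643 − (-0.490373)) = 0.900000 − (0.062729)/(0.804016) = 0.821981
h(0.821981) = -0.029992
x_3 = 0.821981 − (-0.029992)·(0.821981 − 0.900000) / (-0.029992 − 0.313643) = 0.821981 − (0.002340)/(-0.343634) = 0.828790

0.8220, 0.8288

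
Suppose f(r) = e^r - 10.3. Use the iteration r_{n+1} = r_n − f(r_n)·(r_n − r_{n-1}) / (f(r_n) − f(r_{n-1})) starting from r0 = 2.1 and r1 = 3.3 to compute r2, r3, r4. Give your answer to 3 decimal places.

f(2.1) = -2.13383, f(3.3) = 16.81264
r2 = 3.30000 − 16.81264·(3.30000 − 2.10000) / (16.81264 − (-2.13383)) = 3.30000 − (20.17517)/(18.94647) = 2.23515
f(2.23515) = -0.95213
r3 = 2.23515 − (-0.95213)·(2.23515 − 3.30000) / (-0.95213 − 16.81264) = 2.23515 − (1.01387)/(-17.76476) = 2.29222
f(2.29222) = -0.40311
r4 = 2.29222 − (-0.40311)·(2.29222 − 2.23515) / (-0.40311 − (-0.95213)) = 2.29222 − (-0.02301)/(0.54902) = 2.33412

2.235, 2.292, 2.334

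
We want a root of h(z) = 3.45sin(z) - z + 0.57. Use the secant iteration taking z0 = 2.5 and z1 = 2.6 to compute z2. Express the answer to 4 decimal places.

h(2.5) = 0.134729, h(2.6) = -0.251520
z2 = 2.600000 − (-0.251520)·(2.600000 − 2.500000) / (-0.251520 − 0.134729) = 2.600000 − (-0.025152)/(-0.386249) = 2.534881

2.5349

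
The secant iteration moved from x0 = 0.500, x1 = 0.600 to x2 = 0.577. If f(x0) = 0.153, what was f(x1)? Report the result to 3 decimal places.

The secant line through (0.500, 0.153) and (0.600, f(x1)) crosses zero at x2 = 0.577.
So (0.500, 0.153), (0.600, f(x1)), (0.577, 0) are collinear:
f(x1) = 0.153 · (0.600 − 0.577) / (0.500 − 0.577) = 0.153 · (0.02300)/(-0.07700) = -0.04570

-0.046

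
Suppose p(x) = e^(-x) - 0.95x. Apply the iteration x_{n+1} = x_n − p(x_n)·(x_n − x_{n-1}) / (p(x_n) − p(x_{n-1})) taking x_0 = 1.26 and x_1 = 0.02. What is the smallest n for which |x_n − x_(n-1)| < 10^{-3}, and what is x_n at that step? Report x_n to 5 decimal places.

p(1.26) = -0.9133460, p(0.02) = 0.9611987
x_2 = 0.0200000 − 0.9611987·(-1.2400000)/(1.8745446) = 0.6558271;  |Δ| = 0.6358271
p(0.6558271) = -0.1040232
x_3 = 0.6558271 − (-0.1040232)·(0.6358271)/(-1.0652219) = 0.5937361;  |Δ| = 0.0620911
p(0.5937361) = -0.0117891
x_4 = 0.5937361 − (-0.0117891)·(-0.0620911)/(0.0922341) = 0.5857997;  |Δ| = 0.0079363
p(0.5857997) = 0.0001507
x_5 = 0.5857997 − 0.0001507·(-0.0079363)/(0.0119399) = 0.5858999;  |Δ| = 0.0001002
|x_5 − x_4| = 0.0001002 < 10^{-3}

n = 5, x_n = 0.58590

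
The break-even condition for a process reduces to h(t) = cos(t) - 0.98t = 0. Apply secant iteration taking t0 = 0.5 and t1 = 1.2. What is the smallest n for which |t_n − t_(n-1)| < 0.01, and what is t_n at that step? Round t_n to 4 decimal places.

n = 4, t_n = 0.7480

h(0.5) = 0.387583, h(1.2) = -0.813642
t2 = 1.200000 − (-0.813642)·(0.700000)/(-1.201225) = 0.725859;  |Δ| = 0.474141
h(0.725859) = 0.036587
t3 = 0.725859 − 0.036587·(-0.474141)/(0.850229) = 0.746263;  |Δ| = 0.020403
h(0.746263) = 0.002894
t4 = 0.746263 − 0.002894·(0.020403)/(-0.033693) = 0.748015;  |Δ| = 0.001752
|t4 − t3| = 0.001752 < 0.01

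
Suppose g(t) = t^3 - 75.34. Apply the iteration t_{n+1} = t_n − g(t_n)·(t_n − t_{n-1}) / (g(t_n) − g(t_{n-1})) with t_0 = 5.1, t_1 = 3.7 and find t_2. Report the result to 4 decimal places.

4.1215

g(5.1) = 57.311000, g(3.7) = -24.687000
t_2 = 3.700000 − (-24.687000)·(3.700000 − 5.100000) / (-24.687000 − 57.311000) = 3.700000 − (34.561800)/(-81.998000) = 4.121496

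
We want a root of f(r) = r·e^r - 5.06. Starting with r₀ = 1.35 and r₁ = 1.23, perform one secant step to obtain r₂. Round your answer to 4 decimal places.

1.3323

f(1.35) = 0.147524, f(1.23) = -0.851888
r₂ = 1.230000 − (-0.851888)·(1.230000 − 1.350000) / (-0.851888 − 0.147524) = 1.230000 − (0.102227)/(-0.999412) = 1.332287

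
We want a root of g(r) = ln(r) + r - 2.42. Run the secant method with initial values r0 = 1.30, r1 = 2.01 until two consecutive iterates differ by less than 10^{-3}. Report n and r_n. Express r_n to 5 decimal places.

g(1.30) = -0.8576357, g(2.01) = 0.2881347
r2 = 2.0100000 − 0.2881347·(0.7100000)/(1.1457705) = 1.8314515;  |Δ| = 0.1785485
g(1.8314515) = 0.0165602
r3 = 1.8314515 − 0.0165602·(-0.1785485)/(-0.2715745) = 1.8205638;  |Δ| = 0.0108877
g(1.8205638) = -0.0002900
r4 = 1.8205638 − (-0.0002900)·(-0.0108877)/(-0.0168502) = 1.8207512;  |Δ| = 0.0001874
|r4 − r3| = 0.0001874 < 10^{-3}

n = 4, r_n = 1.82075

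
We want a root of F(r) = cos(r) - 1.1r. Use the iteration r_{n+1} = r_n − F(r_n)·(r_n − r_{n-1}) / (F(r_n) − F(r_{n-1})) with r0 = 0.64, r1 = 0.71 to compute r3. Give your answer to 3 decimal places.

F(0.64) = 0.09810, F(0.71) = -0.02264
r2 = 0.71000 − (-0.02264)·(0.71000 − 0.64000) / (-0.02264 − 0.09810) = 0.71000 − (-0.00158)/(-0.12073) = 0.69687
F(0.69687) = 0.00029
r3 = 0.69687 − 0.00029·(0.69687 − 0.71000) / (0.00029 − (-0.02264)) = 0.69687 − (0.00000)/(0.02293) = 0.69704

0.697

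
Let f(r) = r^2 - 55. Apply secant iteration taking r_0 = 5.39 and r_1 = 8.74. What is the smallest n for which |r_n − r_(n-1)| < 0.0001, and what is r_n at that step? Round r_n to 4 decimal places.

n = 6, r_n = 7.4162

f(5.39) = -25.947900, f(8.74) = 21.387600
r_2 = 8.740000 − 21.387600·(3.350000)/(47.335500) = 7.226369;  |Δ| = 1.513631
f(7.226369) = -2.779585
r_3 = 7.226369 − (-2.779585)·(-1.513631)/(-24.167185) = 7.400459;  |Δ| = 0.174090
f(7.400459) = -0.233201
r_4 = 7.400459 − (-0.233201)·(0.174090)/(2.546384) = 7.416403;  |Δ| = 0.015943
f(7.416403) = 0.003030
r_5 = 7.416403 − 0.003030·(0.015943)/(0.236230) = 7.416198;  |Δ| = 0.000204
f(7.416198) = -0.000003
r_6 = 7.416198 − (-0.000003)·(-0.000204)/(-0.003033) = 7.416198;  |Δ| = 0.000000
|r_6 − r_5| = 0.000000 < 0.0001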